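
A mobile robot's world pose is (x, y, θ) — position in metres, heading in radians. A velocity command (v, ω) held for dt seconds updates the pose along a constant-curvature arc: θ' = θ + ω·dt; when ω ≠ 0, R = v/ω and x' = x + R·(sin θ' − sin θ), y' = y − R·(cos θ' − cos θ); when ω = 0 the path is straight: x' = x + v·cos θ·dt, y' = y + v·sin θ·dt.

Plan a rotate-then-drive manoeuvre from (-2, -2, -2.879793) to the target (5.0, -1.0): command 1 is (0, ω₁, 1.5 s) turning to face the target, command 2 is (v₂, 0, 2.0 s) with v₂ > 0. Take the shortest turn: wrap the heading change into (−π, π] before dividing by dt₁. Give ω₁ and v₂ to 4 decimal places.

ω₁ = 2.0145, v₂ = 3.5355

heading to target = atan2(-1−-2, 5−-2) = 0.1419
Δθ = wrap(0.1419 − -2.8798) = 3.0217; ω₁ = Δθ/dt₁ = 2.0145
distance = √((5−-2)² + (-1−-2)²) = 7.0711; v₂ = distance/dt₂ = 3.5355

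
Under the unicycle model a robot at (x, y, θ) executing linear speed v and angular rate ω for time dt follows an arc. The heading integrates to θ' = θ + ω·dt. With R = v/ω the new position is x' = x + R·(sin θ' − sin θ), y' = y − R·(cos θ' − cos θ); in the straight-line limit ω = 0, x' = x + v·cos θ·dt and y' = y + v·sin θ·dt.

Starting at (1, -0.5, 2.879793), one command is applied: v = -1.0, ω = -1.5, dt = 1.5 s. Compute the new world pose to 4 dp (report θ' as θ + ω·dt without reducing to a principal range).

θ' = 2.8798 + -1.5·1.5 = 0.6298
R = v/ω = -1.0/-1.5 = 0.6667
x' = 1 + 0.6667·(sin 0.6298 − sin 2.8798) = 1.2201
y' = -0.5 − 0.6667·(cos 0.6298 − cos 2.8798) = -1.6827

(1.2201, -1.6827, 0.6298)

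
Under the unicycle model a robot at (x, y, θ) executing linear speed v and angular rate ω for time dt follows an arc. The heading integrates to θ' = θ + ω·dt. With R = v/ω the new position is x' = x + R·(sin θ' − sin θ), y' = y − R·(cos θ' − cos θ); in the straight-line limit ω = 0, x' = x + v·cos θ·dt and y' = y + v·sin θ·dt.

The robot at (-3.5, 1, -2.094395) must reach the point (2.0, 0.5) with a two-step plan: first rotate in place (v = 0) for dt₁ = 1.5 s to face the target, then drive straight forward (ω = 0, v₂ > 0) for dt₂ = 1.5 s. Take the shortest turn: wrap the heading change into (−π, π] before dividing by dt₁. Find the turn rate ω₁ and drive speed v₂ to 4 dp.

ω₁ = 1.3358, v₂ = 3.6818

heading to target = atan2(0.5−1, 2−-3.5) = -0.0907
Δθ = wrap(-0.0907 − -2.0944) = 2.0037; ω₁ = Δθ/dt₁ = 1.3358
distance = √((2−-3.5)² + (0.5−1)²) = 5.5227; v₂ = distance/dt₂ = 3.6818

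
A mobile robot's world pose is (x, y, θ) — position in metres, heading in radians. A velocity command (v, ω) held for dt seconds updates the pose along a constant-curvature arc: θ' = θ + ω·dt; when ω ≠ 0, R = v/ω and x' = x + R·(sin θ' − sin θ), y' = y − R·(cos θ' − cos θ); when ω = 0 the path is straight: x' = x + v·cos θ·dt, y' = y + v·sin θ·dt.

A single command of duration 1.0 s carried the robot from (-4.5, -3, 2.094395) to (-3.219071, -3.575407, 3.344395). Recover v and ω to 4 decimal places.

Δθ = 3.344395 − 2.094395 = 1.250000
ω = Δθ/dt = 1.250000/1.0 = 1.2500
R = Δx/(sin θ' − sin θ) = -1.2000
v = R·ω = -1.2000·1.2500 = -1.5000

v = -1.5000, ω = 1.2500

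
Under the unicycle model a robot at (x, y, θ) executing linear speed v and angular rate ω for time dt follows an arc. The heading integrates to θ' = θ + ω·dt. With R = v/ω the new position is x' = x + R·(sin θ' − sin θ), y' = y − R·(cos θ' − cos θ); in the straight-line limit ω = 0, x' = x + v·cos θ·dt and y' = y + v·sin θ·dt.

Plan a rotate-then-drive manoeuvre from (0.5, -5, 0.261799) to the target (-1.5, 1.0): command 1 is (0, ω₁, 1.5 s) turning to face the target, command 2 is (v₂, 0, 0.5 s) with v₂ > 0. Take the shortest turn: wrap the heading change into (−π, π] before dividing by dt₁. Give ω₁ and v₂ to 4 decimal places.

ω₁ = 1.0872, v₂ = 12.6491

heading to target = atan2(1−-5, -1.5−0.5) = 1.8925
Δθ = wrap(1.8925 − 0.2618) = 1.6307; ω₁ = Δθ/dt₁ = 1.0872
distance = √((-1.5−0.5)² + (1−-5)²) = 6.3246; v₂ = distance/dt₂ = 12.6491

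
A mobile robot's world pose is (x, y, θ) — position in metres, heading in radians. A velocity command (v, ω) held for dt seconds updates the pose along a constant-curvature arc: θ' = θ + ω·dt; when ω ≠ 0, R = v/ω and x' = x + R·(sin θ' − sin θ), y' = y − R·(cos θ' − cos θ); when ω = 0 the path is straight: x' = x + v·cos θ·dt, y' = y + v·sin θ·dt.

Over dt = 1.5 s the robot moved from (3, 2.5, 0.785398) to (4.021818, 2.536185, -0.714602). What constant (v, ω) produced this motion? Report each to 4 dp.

v = 0.7500, ω = -1.0000

Δθ = -0.714602 − 0.785398 = -1.500000
ω = Δθ/dt = -1.500000/1.5 = -1.0000
R = Δx/(sin θ' − sin θ) = -0.7500
v = R·ω = -0.7500·-1.0000 = 0.7500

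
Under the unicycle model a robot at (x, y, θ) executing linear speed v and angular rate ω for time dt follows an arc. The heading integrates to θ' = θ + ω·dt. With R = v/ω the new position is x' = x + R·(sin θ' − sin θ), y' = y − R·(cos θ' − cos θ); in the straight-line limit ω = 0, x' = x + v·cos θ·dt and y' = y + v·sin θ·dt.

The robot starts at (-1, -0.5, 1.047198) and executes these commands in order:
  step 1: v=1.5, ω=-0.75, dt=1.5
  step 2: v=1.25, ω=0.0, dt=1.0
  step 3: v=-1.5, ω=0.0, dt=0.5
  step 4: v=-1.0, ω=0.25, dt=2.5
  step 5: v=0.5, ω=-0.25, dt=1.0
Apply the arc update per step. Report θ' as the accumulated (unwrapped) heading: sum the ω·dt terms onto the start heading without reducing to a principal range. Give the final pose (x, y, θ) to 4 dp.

step 1: θ'=-0.0778 (R=-2.0000) → pose (0.8875, 0.4940, -0.0778)
step 2: θ'=-0.0778 (straight) → pose (2.1337, 0.3968, -0.0778)
step 3: θ'=-0.0778 (straight) → pose (1.3860, 0.4551, -0.0778)
step 4: θ'=0.5472 (R=-4.0000) → pose (-1.0061, -0.1169, 0.5472)
step 5: θ'=0.2972 (R=-2.0000) → pose (-0.5512, 0.0875, 0.2972)

(-0.5512, 0.0875, 0.2972)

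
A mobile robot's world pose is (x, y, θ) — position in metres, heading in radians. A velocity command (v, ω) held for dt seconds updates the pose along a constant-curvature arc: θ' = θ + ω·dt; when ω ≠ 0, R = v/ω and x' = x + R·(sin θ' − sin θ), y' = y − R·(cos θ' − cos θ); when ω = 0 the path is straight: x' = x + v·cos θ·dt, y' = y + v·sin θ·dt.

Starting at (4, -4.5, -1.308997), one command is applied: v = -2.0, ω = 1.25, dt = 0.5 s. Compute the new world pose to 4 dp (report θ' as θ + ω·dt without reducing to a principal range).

(3.4656, -3.6740, -0.6840)

θ' = -1.3090 + 1.25·0.5 = -0.6840
R = v/ω = -2.0/1.25 = -1.6000
x' = 4 + -1.6000·(sin -0.6840 − sin -1.3090) = 3.4656
y' = -4.5 − -1.6000·(cos -0.6840 − cos -1.3090) = -3.6740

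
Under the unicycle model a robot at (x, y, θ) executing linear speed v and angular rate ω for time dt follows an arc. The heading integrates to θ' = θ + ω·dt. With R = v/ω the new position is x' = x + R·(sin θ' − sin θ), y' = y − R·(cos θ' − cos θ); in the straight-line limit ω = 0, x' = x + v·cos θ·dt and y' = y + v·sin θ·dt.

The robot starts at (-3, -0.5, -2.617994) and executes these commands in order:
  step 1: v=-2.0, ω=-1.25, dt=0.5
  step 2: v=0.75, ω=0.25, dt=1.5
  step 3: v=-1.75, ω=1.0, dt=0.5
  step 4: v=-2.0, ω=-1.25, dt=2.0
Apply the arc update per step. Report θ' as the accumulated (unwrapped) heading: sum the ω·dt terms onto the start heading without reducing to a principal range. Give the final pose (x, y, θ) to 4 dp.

(0.2962, -1.3497, -4.8680)

step 1: θ'=-3.2430 (R=1.6000) → pose (-2.0380, -0.2939, -3.2430)
step 2: θ'=-2.8680 (R=3.0000) → pose (-3.1523, -0.3900, -2.8680)
step 3: θ'=-2.3680 (R=-1.7500) → pose (-2.4024, 0.0429, -2.3680)
step 4: θ'=-4.8680 (R=1.6000) → pose (0.2962, -1.3497, -4.8680)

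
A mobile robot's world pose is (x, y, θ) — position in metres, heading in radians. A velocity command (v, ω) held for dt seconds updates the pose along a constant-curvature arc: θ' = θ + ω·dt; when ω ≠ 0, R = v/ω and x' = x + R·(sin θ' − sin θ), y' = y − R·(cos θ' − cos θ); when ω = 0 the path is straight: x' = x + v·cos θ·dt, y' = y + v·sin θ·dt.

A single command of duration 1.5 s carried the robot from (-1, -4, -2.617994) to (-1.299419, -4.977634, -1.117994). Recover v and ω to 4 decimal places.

v = 0.7500, ω = 1.0000

Δθ = -1.117994 − -2.617994 = 1.500000
ω = Δθ/dt = 1.500000/1.5 = 1.0000
R = −Δy/(cos θ' − cos θ) = 0.7500
v = R·ω = 0.7500·1.0000 = 0.7500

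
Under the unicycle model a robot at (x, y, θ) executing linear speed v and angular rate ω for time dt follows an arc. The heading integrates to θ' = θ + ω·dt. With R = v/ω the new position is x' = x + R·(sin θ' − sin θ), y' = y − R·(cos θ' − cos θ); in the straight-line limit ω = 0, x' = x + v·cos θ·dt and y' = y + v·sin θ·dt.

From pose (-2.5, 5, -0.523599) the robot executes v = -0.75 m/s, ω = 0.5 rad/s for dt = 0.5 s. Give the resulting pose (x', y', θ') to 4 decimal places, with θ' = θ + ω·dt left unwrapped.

(-2.8447, 5.1452, -0.2736)

θ' = -0.5236 + 0.5·0.5 = -0.2736
R = v/ω = -0.75/0.5 = -1.5000
x' = -2.5 + -1.5000·(sin -0.2736 − sin -0.5236) = -2.8447
y' = 5 − -1.5000·(cos -0.2736 − cos -0.5236) = 5.1452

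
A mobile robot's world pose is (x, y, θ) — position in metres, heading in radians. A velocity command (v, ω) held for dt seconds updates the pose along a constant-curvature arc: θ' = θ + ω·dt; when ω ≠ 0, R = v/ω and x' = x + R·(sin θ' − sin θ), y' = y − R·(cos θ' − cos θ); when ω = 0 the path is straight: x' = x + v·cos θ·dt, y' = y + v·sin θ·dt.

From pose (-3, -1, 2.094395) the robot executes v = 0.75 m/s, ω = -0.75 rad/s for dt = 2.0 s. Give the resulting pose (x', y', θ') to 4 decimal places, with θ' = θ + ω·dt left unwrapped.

θ' = 2.0944 + -0.75·2.0 = 0.5944
R = v/ω = 0.75/-0.75 = -1.0000
x' = -3 + -1.0000·(sin 0.5944 − sin 2.0944) = -2.6940
y' = -1 − -1.0000·(cos 0.5944 − cos 2.0944) = 0.3285

(-2.6940, 0.3285, 0.5944)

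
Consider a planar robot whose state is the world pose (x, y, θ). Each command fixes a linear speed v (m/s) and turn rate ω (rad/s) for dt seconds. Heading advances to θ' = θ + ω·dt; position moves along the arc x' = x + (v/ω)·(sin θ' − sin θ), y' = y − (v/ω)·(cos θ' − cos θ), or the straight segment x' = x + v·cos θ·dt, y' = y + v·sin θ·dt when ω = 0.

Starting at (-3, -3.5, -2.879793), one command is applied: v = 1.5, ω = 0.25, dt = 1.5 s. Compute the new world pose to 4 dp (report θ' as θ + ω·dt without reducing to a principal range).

θ' = -2.8798 + 0.25·1.5 = -2.5048
R = v/ω = 1.5/0.25 = 6.0000
x' = -3 + 6.0000·(sin -2.5048 − sin -2.8798) = -5.0148
y' = -3.5 − 6.0000·(cos -2.5048 − cos -2.8798) = -4.4715

(-5.0148, -4.4715, -2.5048)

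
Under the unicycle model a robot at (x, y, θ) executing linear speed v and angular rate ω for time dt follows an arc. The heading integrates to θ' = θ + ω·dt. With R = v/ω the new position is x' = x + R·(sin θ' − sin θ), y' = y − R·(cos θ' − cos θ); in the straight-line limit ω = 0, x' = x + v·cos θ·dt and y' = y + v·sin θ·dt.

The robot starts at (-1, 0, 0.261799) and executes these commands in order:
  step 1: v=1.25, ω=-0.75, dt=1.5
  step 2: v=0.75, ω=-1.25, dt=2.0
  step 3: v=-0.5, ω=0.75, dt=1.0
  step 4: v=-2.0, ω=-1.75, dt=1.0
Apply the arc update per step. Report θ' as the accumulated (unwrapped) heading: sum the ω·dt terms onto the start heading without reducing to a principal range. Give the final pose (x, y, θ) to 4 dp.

step 1: θ'=-0.8632 (R=-1.6667) → pose (0.6979, -0.5265, -0.8632)
step 2: θ'=-3.3632 (R=-0.6000) → pose (0.1101, -1.5019, -3.3632)
step 3: θ'=-2.6132 (R=-0.6667) → pose (0.5927, -1.4272, -2.6132)
step 4: θ'=-4.3632 (R=1.1429) → pose (2.2428, -2.0232, -4.3632)

(2.2428, -2.0232, -4.3632)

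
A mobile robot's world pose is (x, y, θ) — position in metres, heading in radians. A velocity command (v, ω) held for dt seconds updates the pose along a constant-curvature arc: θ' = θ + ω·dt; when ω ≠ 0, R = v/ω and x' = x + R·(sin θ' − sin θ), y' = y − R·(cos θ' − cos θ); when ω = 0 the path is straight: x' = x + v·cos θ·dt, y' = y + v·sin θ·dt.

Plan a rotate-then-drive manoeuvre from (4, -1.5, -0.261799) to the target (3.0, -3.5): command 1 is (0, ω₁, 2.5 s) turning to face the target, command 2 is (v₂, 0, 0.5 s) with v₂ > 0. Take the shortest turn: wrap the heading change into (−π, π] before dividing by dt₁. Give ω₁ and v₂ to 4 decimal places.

ω₁ = -0.7091, v₂ = 4.4721

heading to target = atan2(-3.5−-1.5, 3−4) = -2.0344
Δθ = wrap(-2.0344 − -0.2618) = -1.7726; ω₁ = Δθ/dt₁ = -0.7091
distance = √((3−4)² + (-3.5−-1.5)²) = 2.2361; v₂ = distance/dt₂ = 4.4721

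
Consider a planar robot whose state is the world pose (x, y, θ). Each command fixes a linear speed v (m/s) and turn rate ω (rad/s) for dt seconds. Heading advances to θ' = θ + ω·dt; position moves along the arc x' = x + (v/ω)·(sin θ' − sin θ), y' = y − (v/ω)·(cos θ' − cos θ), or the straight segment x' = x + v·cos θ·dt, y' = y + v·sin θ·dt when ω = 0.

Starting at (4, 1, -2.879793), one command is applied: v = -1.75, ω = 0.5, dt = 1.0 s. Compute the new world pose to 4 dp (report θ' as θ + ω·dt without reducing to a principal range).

(5.5099, 1.8482, -2.3798)

θ' = -2.8798 + 0.5·1.0 = -2.3798
R = v/ω = -1.75/0.5 = -3.5000
x' = 4 + -3.5000·(sin -2.3798 − sin -2.8798) = 5.5099
y' = 1 − -3.5000·(cos -2.3798 − cos -2.8798) = 1.8482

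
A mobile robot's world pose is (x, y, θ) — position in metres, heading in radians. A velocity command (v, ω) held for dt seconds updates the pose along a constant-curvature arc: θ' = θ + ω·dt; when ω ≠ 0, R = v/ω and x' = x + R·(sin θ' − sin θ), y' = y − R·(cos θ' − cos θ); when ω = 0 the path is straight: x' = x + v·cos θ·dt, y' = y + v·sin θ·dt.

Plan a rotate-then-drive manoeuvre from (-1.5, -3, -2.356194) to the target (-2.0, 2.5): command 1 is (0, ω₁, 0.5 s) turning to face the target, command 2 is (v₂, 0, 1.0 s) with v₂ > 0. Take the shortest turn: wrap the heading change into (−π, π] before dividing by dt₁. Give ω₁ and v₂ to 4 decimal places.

heading to target = atan2(2.5−-3, -2−-1.5) = 1.6615
Δθ = wrap(1.6615 − -2.3562) = -2.2655; ω₁ = Δθ/dt₁ = -4.5311
distance = √((-2−-1.5)² + (2.5−-3)²) = 5.5227; v₂ = distance/dt₂ = 5.5227

ω₁ = -4.5311, v₂ = 5.5227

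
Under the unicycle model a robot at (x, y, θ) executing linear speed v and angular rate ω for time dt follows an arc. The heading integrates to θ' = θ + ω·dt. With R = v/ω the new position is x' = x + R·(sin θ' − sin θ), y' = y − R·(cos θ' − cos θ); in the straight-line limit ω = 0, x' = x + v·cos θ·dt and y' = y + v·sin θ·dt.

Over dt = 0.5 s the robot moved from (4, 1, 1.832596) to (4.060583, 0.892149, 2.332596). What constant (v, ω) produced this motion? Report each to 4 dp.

Δθ = 2.332596 − 1.832596 = 0.500000
ω = Δθ/dt = 0.500000/0.5 = 1.0000
R = −Δy/(cos θ' − cos θ) = -0.2500
v = R·ω = -0.2500·1.0000 = -0.2500

v = -0.2500, ω = 1.0000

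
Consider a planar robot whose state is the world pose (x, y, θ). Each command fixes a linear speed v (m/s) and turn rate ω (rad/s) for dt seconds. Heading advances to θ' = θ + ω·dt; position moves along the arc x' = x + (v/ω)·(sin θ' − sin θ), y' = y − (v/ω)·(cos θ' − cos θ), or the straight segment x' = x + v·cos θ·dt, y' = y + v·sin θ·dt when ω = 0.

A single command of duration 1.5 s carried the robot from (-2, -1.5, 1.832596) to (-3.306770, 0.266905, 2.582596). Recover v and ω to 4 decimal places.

v = 1.5000, ω = 0.5000

Δθ = 2.582596 − 1.832596 = 0.750000
ω = Δθ/dt = 0.750000/1.5 = 0.5000
R = −Δy/(cos θ' − cos θ) = 3.0000
v = R·ω = 3.0000·0.5000 = 1.5000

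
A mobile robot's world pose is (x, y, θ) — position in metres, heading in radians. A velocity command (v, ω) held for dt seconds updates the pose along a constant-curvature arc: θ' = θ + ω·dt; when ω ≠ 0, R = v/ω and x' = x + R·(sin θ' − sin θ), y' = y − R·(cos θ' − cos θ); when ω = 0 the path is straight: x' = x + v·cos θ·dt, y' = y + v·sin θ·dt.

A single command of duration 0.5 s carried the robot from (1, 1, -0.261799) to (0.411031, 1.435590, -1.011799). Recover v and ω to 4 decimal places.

v = -1.5000, ω = -1.5000

Δθ = -1.011799 − -0.261799 = -0.750000
ω = Δθ/dt = -0.750000/0.5 = -1.5000
R = Δx/(sin θ' − sin θ) = 1.0000
v = R·ω = 1.0000·-1.5000 = -1.5000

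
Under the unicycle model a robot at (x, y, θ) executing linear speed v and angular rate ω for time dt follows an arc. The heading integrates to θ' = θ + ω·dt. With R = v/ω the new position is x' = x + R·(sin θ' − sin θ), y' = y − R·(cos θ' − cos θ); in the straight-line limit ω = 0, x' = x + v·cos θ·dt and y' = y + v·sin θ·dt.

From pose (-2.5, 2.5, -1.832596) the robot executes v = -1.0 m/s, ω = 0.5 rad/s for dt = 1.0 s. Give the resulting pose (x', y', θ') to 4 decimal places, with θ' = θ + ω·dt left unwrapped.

(-2.4883, 3.4895, -1.3326)

θ' = -1.8326 + 0.5·1.0 = -1.3326
R = v/ω = -1.0/0.5 = -2.0000
x' = -2.5 + -2.0000·(sin -1.3326 − sin -1.8326) = -2.4883
y' = 2.5 − -2.0000·(cos -1.3326 − cos -1.8326) = 3.4895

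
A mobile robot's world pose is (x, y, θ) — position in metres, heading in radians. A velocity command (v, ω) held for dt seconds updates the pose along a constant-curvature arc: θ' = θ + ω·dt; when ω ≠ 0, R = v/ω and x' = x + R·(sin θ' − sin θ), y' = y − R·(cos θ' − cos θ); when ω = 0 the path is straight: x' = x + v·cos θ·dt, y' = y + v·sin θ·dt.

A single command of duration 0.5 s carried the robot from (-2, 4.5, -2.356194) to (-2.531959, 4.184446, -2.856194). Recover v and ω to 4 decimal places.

Δθ = -2.856194 − -2.356194 = -0.500000
ω = Δθ/dt = -0.500000/0.5 = -1.0000
R = Δx/(sin θ' − sin θ) = -1.2500
v = R·ω = -1.2500·-1.0000 = 1.2500

v = 1.2500, ω = -1.0000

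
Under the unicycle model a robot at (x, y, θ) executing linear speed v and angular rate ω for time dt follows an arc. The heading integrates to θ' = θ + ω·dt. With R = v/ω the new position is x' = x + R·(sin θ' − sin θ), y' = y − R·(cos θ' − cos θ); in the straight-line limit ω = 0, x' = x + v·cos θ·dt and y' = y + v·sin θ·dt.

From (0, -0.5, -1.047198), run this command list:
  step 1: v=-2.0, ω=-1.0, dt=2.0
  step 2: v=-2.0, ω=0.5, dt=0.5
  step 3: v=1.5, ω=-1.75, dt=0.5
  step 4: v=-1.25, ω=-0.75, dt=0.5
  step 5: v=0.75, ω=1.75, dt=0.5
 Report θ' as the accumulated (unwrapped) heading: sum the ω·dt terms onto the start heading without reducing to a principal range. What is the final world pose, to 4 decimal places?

(1.9377, 2.5307, -3.1722)

step 1: θ'=-3.0472 (R=2.0000) → pose (1.5435, 2.4911, -3.0472)
step 2: θ'=-2.7972 (R=-4.0000) → pose (2.5170, 2.7082, -2.7972)
step 3: θ'=-3.6722 (R=-0.8571) → pose (1.7939, 2.7757, -3.6722)
step 4: θ'=-4.0472 (R=1.6667) → pose (2.2618, 2.3669, -4.0472)
step 5: θ'=-3.1722 (R=0.4286) → pose (1.9377, 2.5307, -3.1722)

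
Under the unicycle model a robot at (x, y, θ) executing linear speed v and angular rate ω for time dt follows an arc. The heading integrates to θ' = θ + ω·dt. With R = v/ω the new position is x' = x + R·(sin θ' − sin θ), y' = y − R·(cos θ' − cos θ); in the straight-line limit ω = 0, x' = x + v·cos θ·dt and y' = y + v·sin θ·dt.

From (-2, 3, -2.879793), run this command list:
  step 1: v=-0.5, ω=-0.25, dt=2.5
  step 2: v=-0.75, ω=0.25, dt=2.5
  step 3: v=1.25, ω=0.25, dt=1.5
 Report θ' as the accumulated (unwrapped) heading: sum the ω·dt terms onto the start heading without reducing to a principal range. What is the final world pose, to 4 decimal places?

step 1: θ'=-3.5048 (R=2.0000) → pose (-0.7718, 2.9377, -3.5048)
step 2: θ'=-2.8798 (R=-3.0000) → pose (1.0704, 2.8442, -2.8798)
step 3: θ'=-2.5048 (R=5.0000) → pose (-0.6086, 2.0346, -2.5048)

(-0.6086, 2.0346, -2.5048)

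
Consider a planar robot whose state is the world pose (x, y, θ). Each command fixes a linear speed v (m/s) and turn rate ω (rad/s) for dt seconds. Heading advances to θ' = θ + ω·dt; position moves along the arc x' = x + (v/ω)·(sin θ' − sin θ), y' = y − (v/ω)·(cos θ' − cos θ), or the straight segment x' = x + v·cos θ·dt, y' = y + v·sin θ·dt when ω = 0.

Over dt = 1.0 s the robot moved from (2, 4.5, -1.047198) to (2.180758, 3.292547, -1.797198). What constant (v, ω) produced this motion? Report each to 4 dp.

v = 1.2500, ω = -0.7500

Δθ = -1.797198 − -1.047198 = -0.750000
ω = Δθ/dt = -0.750000/1.0 = -0.7500
R = −Δy/(cos θ' − cos θ) = -1.6667
v = R·ω = -1.6667·-0.7500 = 1.2500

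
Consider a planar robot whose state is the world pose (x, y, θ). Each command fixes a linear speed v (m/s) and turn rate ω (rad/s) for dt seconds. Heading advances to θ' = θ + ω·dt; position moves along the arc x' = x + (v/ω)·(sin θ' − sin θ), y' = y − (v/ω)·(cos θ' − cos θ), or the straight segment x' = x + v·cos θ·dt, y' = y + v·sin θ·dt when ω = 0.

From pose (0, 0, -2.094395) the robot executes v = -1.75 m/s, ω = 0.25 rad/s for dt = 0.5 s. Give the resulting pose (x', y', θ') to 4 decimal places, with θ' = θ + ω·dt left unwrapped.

θ' = -2.0944 + 0.25·0.5 = -1.9694
R = v/ω = -1.75/0.25 = -7.0000
x' = 0 + -7.0000·(sin -1.9694 − sin -2.0944) = 0.3891
y' = 0 − -7.0000·(cos -1.9694 − cos -2.0944) = 0.7831

(0.3891, 0.7831, -1.9694)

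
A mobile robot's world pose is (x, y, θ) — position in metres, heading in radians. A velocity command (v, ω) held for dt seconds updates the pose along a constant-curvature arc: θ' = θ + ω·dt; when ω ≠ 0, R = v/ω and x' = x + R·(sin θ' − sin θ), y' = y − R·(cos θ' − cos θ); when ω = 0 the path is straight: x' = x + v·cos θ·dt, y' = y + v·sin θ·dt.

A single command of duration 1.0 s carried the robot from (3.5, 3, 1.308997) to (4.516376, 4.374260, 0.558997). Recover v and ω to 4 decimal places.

Δθ = 0.558997 − 1.308997 = -0.750000
ω = Δθ/dt = -0.750000/1.0 = -0.7500
R = −Δy/(cos θ' − cos θ) = -2.3333
v = R·ω = -2.3333·-0.7500 = 1.7500

v = 1.7500, ω = -0.7500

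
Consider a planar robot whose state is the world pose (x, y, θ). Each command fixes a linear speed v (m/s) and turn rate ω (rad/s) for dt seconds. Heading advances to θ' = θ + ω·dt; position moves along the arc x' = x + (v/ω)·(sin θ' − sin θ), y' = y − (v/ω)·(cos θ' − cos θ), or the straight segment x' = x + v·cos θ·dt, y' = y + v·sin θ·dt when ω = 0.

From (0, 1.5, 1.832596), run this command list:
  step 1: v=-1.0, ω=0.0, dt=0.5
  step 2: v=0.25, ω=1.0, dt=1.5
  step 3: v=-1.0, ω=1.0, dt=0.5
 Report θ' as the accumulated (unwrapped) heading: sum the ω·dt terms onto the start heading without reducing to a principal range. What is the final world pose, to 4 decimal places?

step 1: θ'=1.8326 (straight) → pose (0.1294, 1.0170, 1.8326)
step 2: θ'=3.3326 (R=0.2500) → pose (-0.1595, 1.1978, 3.3326)
step 3: θ'=3.8326 (R=-1.0000) → pose (0.2879, 1.4090, 3.8326)

(0.2879, 1.4090, 3.8326)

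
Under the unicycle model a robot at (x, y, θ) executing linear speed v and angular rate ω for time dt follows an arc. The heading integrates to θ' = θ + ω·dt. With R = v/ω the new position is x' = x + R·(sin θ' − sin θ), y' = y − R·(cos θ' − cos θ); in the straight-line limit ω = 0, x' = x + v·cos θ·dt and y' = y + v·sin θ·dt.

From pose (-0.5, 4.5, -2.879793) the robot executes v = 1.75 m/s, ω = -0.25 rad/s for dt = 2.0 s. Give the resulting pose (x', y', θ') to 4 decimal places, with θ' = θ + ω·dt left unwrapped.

θ' = -2.8798 + -0.25·2.0 = -3.3798
R = v/ω = 1.75/-0.25 = -7.0000
x' = -0.5 + -7.0000·(sin -3.3798 − sin -2.8798) = -3.9634
y' = 4.5 − -7.0000·(cos -3.3798 − cos -2.8798) = 4.4591

(-3.9634, 4.4591, -3.3798)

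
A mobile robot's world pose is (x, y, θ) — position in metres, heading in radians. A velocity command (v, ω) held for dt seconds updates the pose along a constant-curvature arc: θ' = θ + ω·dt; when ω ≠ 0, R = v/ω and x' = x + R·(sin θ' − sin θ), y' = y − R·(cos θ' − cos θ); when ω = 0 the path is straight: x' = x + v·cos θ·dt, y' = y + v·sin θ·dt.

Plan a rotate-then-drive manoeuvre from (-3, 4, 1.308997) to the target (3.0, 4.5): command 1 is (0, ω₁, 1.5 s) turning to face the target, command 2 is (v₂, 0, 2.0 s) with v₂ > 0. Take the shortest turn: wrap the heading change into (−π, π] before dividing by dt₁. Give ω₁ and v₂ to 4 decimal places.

heading to target = atan2(4.5−4, 3−-3) = 0.0831
Δθ = wrap(0.0831 − 1.3090) = -1.2259; ω₁ = Δθ/dt₁ = -0.8172
distance = √((3−-3)² + (4.5−4)²) = 6.0208; v₂ = distance/dt₂ = 3.0104

ω₁ = -0.8172, v₂ = 3.0104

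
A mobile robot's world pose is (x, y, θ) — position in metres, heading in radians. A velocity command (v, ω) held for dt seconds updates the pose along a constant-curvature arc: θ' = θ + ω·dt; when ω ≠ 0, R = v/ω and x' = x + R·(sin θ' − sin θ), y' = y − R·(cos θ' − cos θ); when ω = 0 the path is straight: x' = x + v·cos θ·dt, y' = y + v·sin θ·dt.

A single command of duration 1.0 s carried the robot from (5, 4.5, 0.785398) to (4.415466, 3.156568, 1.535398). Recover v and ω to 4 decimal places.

v = -1.5000, ω = 0.7500

Δθ = 1.535398 − 0.785398 = 0.750000
ω = Δθ/dt = 0.750000/1.0 = 0.7500
R = −Δy/(cos θ' − cos θ) = -2.0000
v = R·ω = -2.0000·0.7500 = -1.5000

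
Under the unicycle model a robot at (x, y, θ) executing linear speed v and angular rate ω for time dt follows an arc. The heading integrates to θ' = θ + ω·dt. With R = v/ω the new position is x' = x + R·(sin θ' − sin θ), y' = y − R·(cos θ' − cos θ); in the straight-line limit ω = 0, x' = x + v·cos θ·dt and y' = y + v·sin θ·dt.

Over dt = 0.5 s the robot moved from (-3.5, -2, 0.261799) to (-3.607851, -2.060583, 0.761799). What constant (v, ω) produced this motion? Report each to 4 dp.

Δθ = 0.761799 − 0.261799 = 0.500000
ω = Δθ/dt = 0.500000/0.5 = 1.0000
R = Δx/(sin θ' − sin θ) = -0.2500
v = R·ω = -0.2500·1.0000 = -0.2500

v = -0.2500, ω = 1.0000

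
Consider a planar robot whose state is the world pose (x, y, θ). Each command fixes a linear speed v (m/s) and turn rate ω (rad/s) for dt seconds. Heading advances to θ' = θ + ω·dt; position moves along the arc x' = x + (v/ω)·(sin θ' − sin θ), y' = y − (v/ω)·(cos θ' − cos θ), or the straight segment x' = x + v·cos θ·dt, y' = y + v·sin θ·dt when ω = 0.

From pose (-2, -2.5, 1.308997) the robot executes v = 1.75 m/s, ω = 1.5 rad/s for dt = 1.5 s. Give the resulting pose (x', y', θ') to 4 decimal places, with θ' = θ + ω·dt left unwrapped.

(-3.5999, -1.1315, 3.5590)

θ' = 1.3090 + 1.5·1.5 = 3.5590
R = v/ω = 1.75/1.5 = 1.1667
x' = -2 + 1.1667·(sin 3.5590 − sin 1.3090) = -3.5999
y' = -2.5 − 1.1667·(cos 3.5590 − cos 1.3090) = -1.1315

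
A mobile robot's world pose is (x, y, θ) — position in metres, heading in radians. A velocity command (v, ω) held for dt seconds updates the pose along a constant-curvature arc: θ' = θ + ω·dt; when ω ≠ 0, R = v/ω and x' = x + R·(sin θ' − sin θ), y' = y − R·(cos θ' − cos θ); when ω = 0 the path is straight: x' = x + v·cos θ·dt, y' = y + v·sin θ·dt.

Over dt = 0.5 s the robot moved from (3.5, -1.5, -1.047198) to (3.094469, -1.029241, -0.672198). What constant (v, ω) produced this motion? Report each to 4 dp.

v = -1.2500, ω = 0.7500

Δθ = -0.672198 − -1.047198 = 0.375000
ω = Δθ/dt = 0.375000/0.5 = 0.7500
R = −Δy/(cos θ' − cos θ) = -1.6667
v = R·ω = -1.6667·0.7500 = -1.2500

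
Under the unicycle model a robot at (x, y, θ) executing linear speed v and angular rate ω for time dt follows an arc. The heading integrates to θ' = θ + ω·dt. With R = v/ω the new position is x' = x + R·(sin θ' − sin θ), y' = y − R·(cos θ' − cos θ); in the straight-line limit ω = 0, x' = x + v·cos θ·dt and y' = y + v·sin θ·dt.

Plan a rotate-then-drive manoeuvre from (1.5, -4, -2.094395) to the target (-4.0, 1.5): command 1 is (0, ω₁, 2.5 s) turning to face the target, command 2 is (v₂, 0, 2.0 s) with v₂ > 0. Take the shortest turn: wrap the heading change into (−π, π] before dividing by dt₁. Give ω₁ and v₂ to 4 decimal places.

ω₁ = -0.7330, v₂ = 3.8891

heading to target = atan2(1.5−-4, -4−1.5) = 2.3562
Δθ = wrap(2.3562 − -2.0944) = -1.8326; ω₁ = Δθ/dt₁ = -0.7330
distance = √((-4−1.5)² + (1.5−-4)²) = 7.7782; v₂ = distance/dt₂ = 3.8891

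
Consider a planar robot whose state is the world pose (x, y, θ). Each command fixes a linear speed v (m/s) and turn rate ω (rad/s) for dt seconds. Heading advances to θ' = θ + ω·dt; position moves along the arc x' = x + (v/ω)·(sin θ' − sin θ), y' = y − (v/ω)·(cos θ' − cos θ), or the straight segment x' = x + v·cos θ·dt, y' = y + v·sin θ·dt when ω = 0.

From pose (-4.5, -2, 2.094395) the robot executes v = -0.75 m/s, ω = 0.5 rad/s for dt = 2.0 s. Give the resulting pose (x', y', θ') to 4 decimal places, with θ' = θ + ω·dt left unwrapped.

θ' = 2.0944 + 0.5·2.0 = 3.0944
R = v/ω = -0.75/0.5 = -1.5000
x' = -4.5 + -1.5000·(sin 3.0944 − sin 2.0944) = -3.2717
y' = -2 − -1.5000·(cos 3.0944 − cos 2.0944) = -2.7483

(-3.2717, -2.7483, 3.0944)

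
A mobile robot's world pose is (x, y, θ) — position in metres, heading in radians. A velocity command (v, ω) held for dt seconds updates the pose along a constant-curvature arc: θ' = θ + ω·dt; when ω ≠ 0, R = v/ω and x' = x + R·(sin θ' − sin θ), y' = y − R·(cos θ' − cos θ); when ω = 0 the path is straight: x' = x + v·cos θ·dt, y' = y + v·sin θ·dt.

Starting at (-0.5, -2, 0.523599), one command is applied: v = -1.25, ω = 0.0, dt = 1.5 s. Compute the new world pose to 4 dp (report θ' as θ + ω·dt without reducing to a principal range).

θ' = 0.5236 + 0.0·1.5 = 0.5236
ω = 0 → straight: x' = -0.5 + -1.25·cos(0.5236)·1.5 = -2.1238
y' = -2 + -1.25·sin(0.5236)·1.5 = -2.9375

(-2.1238, -2.9375, 0.5236)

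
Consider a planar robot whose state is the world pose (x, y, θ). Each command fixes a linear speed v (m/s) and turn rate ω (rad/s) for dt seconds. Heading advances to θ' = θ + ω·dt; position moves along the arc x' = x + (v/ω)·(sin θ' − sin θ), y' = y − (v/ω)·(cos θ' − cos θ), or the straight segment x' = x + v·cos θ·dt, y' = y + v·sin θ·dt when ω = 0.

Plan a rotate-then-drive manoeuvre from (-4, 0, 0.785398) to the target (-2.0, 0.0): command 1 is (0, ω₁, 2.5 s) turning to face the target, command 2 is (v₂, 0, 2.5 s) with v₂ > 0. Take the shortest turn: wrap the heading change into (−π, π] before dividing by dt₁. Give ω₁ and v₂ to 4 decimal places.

ω₁ = -0.3142, v₂ = 0.8000

heading to target = atan2(0−0, -2−-4) = 0.0000
Δθ = wrap(0.0000 − 0.7854) = -0.7854; ω₁ = Δθ/dt₁ = -0.3142
distance = √((-2−-4)² + (0−0)²) = 2.0000; v₂ = distance/dt₂ = 0.8000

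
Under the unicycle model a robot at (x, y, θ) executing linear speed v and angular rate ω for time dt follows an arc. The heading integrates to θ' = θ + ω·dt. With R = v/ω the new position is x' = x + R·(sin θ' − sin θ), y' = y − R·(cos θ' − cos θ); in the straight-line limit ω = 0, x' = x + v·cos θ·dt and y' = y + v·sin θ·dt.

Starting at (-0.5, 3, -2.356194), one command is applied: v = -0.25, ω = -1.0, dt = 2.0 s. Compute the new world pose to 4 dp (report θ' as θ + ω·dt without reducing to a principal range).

(-0.0889, 2.9104, -4.3562)

θ' = -2.3562 + -1.0·2.0 = -4.3562
R = v/ω = -0.25/-1.0 = 0.2500
x' = -0.5 + 0.2500·(sin -4.3562 − sin -2.3562) = -0.0889
y' = 3 − 0.2500·(cos -4.3562 − cos -2.3562) = 2.9104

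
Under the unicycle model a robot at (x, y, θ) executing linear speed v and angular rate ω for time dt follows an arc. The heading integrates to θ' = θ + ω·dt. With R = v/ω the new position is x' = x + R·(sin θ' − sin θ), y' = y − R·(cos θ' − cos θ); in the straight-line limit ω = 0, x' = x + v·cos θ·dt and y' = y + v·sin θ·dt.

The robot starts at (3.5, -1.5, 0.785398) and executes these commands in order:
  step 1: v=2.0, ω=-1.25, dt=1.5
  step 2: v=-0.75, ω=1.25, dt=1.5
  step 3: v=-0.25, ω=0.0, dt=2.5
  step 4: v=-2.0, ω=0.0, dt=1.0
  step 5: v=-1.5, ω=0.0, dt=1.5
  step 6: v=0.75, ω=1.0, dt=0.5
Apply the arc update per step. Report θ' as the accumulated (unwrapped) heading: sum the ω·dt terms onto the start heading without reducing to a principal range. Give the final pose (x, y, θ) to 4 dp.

step 1: θ'=-1.0896 (R=-1.6000) → pose (6.0497, -1.8908, -1.0896)
step 2: θ'=0.7854 (R=-0.6000) → pose (5.0935, -1.7443, 0.7854)
step 3: θ'=0.7854 (straight) → pose (4.6516, -2.1862, 0.7854)
step 4: θ'=0.7854 (straight) → pose (3.2374, -3.6004, 0.7854)
step 5: θ'=0.7854 (straight) → pose (1.6464, -5.1914, 0.7854)
step 6: θ'=1.2854 (R=0.7500) → pose (1.8357, -4.8722, 1.2854)

(1.8357, -4.8722, 1.2854)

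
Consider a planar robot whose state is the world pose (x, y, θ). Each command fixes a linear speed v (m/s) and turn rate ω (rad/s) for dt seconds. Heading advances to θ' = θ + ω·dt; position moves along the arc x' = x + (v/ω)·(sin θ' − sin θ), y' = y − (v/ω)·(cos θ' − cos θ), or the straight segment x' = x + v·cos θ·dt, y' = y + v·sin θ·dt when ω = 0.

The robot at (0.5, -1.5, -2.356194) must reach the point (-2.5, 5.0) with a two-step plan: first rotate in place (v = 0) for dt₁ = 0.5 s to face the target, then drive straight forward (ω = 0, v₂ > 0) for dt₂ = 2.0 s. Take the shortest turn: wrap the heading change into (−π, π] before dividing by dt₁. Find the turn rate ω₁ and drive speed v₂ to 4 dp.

ω₁ = -3.8476, v₂ = 3.5795

heading to target = atan2(5−-1.5, -2.5−0.5) = 2.0032
Δθ = wrap(2.0032 − -2.3562) = -1.9238; ω₁ = Δθ/dt₁ = -3.8476
distance = √((-2.5−0.5)² + (5−-1.5)²) = 7.1589; v₂ = distance/dt₂ = 3.5795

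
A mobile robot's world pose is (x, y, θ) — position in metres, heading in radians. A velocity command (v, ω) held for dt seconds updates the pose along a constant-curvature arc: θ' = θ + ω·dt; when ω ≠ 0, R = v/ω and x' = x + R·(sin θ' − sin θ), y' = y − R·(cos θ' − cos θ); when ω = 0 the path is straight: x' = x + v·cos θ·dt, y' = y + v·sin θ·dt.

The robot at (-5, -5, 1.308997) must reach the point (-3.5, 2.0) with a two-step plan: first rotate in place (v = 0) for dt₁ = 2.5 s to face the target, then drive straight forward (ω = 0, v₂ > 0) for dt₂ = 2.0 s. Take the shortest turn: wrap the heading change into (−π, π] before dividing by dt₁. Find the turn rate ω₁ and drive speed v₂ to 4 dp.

ω₁ = 0.0203, v₂ = 3.5795

heading to target = atan2(2−-5, -3.5−-5) = 1.3597
Δθ = wrap(1.3597 − 1.3090) = 0.0507; ω₁ = Δθ/dt₁ = 0.0203
distance = √((-3.5−-5)² + (2−-5)²) = 7.1589; v₂ = distance/dt₂ = 3.5795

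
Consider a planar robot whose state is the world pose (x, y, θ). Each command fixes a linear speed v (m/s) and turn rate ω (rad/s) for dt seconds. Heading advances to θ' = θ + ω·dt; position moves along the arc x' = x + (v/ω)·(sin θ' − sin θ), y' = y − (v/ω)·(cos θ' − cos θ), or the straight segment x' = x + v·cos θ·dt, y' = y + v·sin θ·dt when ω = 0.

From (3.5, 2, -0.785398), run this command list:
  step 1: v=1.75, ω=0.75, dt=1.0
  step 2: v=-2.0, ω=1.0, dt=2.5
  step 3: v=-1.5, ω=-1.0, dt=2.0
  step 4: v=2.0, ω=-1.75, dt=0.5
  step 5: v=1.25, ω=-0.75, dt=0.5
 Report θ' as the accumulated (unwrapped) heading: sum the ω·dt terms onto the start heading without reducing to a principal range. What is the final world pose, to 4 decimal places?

step 1: θ'=-0.0354 (R=2.3333) → pose (5.0673, 1.3180, -0.0354)
step 2: θ'=2.4646 (R=-2.0000) → pose (3.7437, -2.2396, 2.4646)
step 3: θ'=0.4646 (R=1.5000) → pose (3.4761, -4.7498, 0.4646)
step 4: θ'=-0.4104 (R=-1.1429) → pose (4.4441, -4.7236, -0.4104)
step 5: θ'=-0.7854 (R=-1.6667) → pose (4.9577, -5.0733, -0.7854)

(4.9577, -5.0733, -0.7854)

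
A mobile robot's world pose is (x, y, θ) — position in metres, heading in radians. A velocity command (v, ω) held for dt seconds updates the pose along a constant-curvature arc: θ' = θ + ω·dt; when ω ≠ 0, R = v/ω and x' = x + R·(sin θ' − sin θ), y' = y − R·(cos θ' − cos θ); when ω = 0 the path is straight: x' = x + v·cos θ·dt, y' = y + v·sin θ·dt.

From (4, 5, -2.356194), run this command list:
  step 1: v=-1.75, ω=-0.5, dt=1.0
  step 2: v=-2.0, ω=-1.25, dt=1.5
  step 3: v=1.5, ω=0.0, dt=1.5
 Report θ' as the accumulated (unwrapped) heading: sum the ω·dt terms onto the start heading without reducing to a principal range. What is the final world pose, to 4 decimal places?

(7.5820, 6.5678, -4.7312)

step 1: θ'=-2.8562 (R=3.5000) → pose (5.4895, 5.8836, -2.8562)
step 2: θ'=-4.7312 (R=1.6000) → pose (7.5397, 4.3182, -4.7312)
step 3: θ'=-4.7312 (straight) → pose (7.5820, 6.5678, -4.7312)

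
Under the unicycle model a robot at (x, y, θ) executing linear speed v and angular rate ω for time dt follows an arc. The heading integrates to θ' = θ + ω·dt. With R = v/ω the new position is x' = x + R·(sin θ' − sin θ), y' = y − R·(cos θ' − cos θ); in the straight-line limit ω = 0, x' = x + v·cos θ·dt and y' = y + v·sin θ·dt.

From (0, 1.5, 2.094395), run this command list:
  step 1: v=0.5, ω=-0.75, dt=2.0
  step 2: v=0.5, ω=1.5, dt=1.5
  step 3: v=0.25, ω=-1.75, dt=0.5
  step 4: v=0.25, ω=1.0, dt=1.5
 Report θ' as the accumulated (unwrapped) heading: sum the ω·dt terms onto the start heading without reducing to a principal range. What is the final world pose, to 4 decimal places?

(-0.2858, 3.2013, 3.4694)

step 1: θ'=0.5944 (R=-0.6667) → pose (0.2040, 2.3857, 0.5944)
step 2: θ'=2.8444 (R=0.3333) → pose (0.1150, 2.9805, 2.8444)
step 3: θ'=1.9694 (R=-0.1429) → pose (0.0251, 3.0617, 1.9694)
step 4: θ'=3.4694 (R=0.2500) → pose (-0.2858, 3.2013, 3.4694)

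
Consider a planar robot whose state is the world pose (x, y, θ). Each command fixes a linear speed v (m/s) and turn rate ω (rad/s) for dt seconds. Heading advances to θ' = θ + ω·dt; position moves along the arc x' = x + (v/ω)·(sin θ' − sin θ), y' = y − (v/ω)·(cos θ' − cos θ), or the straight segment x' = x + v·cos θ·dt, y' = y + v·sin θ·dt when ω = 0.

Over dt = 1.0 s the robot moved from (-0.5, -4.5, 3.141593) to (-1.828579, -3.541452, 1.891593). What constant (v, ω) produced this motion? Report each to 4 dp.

v = 1.7500, ω = -1.2500

Δθ = 1.891593 − 3.141593 = -1.250000
ω = Δθ/dt = -1.250000/1.0 = -1.2500
R = Δx/(sin θ' − sin θ) = -1.4000
v = R·ω = -1.4000·-1.2500 = 1.7500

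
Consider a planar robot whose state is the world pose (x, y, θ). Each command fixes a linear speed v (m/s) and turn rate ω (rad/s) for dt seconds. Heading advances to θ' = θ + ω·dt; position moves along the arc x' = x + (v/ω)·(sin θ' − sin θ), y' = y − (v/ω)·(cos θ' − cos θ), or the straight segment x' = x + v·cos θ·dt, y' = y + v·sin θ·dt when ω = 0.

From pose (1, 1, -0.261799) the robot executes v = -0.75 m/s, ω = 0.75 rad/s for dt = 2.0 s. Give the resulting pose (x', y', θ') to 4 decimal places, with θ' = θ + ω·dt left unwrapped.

(-0.2040, 0.3606, 1.2382)

θ' = -0.2618 + 0.75·2.0 = 1.2382
R = v/ω = -0.75/0.75 = -1.0000
x' = 1 + -1.0000·(sin 1.2382 − sin -0.2618) = -0.2040
y' = 1 − -1.0000·(cos 1.2382 − cos -0.2618) = 0.3606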